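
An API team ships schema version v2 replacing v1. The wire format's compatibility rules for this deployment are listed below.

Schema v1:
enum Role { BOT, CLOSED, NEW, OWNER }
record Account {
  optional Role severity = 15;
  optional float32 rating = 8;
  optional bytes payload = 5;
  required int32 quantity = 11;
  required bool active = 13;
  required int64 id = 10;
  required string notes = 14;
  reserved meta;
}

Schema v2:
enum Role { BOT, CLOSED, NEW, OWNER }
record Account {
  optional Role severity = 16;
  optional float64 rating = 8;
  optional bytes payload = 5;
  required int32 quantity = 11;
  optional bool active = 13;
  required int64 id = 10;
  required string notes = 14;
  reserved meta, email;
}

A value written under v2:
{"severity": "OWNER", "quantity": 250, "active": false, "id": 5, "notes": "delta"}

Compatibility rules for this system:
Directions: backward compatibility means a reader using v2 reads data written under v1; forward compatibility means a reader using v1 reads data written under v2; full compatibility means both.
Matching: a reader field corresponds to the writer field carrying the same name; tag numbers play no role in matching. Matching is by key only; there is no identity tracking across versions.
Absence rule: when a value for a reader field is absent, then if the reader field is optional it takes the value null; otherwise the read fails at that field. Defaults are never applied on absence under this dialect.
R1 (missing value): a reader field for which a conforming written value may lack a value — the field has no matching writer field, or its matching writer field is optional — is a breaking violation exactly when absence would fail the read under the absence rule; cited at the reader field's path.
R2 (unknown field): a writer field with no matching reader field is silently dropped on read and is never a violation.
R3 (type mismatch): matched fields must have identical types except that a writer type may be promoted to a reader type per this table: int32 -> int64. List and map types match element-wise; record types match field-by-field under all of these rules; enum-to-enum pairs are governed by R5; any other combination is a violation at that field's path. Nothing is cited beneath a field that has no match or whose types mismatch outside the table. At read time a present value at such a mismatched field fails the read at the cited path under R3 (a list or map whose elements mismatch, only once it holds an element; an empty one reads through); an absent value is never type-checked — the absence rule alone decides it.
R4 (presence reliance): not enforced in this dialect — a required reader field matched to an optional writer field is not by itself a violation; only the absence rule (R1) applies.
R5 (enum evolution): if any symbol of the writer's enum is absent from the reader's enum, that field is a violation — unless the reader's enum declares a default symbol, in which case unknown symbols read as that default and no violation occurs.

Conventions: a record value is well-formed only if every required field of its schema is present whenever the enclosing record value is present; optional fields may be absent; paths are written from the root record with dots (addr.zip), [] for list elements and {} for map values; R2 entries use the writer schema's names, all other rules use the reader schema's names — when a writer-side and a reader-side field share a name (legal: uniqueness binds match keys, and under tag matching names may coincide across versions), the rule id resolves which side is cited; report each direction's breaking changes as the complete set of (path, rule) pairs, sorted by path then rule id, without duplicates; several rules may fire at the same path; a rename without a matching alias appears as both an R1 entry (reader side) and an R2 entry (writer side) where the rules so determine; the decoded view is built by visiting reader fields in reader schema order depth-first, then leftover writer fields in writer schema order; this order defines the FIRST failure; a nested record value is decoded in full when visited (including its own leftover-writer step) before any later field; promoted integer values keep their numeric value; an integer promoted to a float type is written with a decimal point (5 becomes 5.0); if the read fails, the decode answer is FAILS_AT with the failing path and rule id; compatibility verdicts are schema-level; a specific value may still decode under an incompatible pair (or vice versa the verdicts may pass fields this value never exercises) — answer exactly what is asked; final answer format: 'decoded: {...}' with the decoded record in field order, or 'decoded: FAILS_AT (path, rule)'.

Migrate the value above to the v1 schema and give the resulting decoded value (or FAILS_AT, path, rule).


the writer's type comes first in each Account pair
migrating the Account value to v1:
  severity := "OWNER"
  rating := null (absent, optional -> null)
  payload := null (absent, optional -> null)
  quantity := 250
  active := false
  id := 5
  notes := "delta"
  => decoded: {"severity": "OWNER", "rating": null, "payload": null, "quantity": 250, "active": false, "id": 5, "notes": "delta"}
the other Account changes do not affect what is asked:
  field rating in record Account: type float32 changed to float64 -> shifts the Account verdicts, not this decode
  field active in record Account: required changed to optional -> shifts the Account verdicts, not this decode
  field severity in record Account: tag 15 changed to 16 -> no rule fires on it and the decoded Account view is identical with or without it

decoded: {"severity": "OWNER", "rating": null, "payload": null, "quantity": 250, "active": false, "id": 5, "notes": "delta"}


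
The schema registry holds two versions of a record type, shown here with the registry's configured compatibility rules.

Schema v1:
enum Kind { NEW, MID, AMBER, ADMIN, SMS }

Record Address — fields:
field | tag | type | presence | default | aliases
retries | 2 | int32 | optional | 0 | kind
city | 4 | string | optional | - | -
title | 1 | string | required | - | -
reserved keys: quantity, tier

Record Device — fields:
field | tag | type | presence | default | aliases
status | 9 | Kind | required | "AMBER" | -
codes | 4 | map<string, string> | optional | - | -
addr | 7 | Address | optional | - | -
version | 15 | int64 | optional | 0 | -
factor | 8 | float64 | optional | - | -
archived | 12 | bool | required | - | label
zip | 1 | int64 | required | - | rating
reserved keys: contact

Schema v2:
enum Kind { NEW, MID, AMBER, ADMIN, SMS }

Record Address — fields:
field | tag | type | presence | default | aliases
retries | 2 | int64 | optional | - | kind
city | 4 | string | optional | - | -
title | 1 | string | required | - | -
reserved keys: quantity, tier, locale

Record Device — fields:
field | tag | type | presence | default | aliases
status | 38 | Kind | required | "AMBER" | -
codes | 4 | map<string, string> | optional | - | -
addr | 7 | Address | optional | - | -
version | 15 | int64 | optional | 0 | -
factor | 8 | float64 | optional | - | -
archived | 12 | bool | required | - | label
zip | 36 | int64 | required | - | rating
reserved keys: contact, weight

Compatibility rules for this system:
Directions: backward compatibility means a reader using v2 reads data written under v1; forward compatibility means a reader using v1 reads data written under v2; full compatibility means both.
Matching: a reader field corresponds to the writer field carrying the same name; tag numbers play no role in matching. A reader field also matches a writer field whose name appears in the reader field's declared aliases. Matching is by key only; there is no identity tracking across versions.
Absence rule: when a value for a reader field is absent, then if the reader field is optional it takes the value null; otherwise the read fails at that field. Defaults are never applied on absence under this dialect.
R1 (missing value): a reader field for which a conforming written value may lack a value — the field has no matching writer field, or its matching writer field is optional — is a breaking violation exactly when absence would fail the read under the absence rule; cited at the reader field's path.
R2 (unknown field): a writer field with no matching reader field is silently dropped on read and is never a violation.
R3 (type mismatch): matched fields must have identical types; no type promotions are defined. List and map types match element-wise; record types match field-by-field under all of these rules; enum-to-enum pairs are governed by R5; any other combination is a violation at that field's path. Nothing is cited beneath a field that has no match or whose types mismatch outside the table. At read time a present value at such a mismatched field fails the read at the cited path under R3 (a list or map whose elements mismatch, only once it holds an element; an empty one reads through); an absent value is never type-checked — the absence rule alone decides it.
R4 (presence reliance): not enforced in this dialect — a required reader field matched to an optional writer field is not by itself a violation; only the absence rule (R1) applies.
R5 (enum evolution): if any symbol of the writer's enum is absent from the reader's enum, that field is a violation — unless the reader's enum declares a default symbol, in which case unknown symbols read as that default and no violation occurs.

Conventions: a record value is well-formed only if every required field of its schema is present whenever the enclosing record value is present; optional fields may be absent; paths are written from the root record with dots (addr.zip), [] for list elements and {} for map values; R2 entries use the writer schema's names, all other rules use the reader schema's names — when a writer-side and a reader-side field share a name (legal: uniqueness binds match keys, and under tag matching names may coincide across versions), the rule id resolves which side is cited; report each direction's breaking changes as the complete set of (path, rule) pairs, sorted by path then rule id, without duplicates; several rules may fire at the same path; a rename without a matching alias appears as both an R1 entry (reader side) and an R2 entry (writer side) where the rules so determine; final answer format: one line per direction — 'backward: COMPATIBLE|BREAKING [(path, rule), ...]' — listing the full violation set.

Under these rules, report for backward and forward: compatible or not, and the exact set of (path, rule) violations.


backward: BREAKING [(addr.retries, R3)]; forward: BREAKING [(addr.retries, R3)]

arrows below run writer -> reader for Device
backward analysis of Device with v2 as reader and v1 as writer:
  Kind -> Kind, writer required: status aligns to status
  map<string, string> -> map<string, string>, writer optional: codes aligns to codes
  Address -> Address, writer optional: addr aligns to addr
  int64 -> int64, writer optional: version aligns to version
  float64 -> float64, writer optional: factor aligns to factor
  bool -> bool, writer required: archived aligns to archived
  int64 -> int64, writer required: zip aligns to zip
  int32 -> int64, writer optional: addr.retries aligns to addr.retries
  string -> string, writer optional: addr.city aligns to addr.city
  string -> string, writer required: addr.title aligns to addr.title
  rule R3 violated at addr.retries
  => backward: BREAKING (1)
forward analysis of Device with v1 as reader and v2 as writer:
  Kind -> Kind, writer required: status aligns to status
  map<string, string> -> map<string, string>, writer optional: codes aligns to codes
  Address -> Address, writer optional: addr aligns to addr
  int64 -> int64, writer optional: version aligns to version
  float64 -> float64, writer optional: factor aligns to factor
  bool -> bool, writer required: archived aligns to archived
  int64 -> int64, writer required: zip aligns to zip
  int64 -> int32, writer optional: addr.retries aligns to addr.retries
  string -> string, writer optional: addr.city aligns to addr.city
  string -> string, writer required: addr.title aligns to addr.title
  rule R3 violated at addr.retries
  => forward: BREAKING (1)


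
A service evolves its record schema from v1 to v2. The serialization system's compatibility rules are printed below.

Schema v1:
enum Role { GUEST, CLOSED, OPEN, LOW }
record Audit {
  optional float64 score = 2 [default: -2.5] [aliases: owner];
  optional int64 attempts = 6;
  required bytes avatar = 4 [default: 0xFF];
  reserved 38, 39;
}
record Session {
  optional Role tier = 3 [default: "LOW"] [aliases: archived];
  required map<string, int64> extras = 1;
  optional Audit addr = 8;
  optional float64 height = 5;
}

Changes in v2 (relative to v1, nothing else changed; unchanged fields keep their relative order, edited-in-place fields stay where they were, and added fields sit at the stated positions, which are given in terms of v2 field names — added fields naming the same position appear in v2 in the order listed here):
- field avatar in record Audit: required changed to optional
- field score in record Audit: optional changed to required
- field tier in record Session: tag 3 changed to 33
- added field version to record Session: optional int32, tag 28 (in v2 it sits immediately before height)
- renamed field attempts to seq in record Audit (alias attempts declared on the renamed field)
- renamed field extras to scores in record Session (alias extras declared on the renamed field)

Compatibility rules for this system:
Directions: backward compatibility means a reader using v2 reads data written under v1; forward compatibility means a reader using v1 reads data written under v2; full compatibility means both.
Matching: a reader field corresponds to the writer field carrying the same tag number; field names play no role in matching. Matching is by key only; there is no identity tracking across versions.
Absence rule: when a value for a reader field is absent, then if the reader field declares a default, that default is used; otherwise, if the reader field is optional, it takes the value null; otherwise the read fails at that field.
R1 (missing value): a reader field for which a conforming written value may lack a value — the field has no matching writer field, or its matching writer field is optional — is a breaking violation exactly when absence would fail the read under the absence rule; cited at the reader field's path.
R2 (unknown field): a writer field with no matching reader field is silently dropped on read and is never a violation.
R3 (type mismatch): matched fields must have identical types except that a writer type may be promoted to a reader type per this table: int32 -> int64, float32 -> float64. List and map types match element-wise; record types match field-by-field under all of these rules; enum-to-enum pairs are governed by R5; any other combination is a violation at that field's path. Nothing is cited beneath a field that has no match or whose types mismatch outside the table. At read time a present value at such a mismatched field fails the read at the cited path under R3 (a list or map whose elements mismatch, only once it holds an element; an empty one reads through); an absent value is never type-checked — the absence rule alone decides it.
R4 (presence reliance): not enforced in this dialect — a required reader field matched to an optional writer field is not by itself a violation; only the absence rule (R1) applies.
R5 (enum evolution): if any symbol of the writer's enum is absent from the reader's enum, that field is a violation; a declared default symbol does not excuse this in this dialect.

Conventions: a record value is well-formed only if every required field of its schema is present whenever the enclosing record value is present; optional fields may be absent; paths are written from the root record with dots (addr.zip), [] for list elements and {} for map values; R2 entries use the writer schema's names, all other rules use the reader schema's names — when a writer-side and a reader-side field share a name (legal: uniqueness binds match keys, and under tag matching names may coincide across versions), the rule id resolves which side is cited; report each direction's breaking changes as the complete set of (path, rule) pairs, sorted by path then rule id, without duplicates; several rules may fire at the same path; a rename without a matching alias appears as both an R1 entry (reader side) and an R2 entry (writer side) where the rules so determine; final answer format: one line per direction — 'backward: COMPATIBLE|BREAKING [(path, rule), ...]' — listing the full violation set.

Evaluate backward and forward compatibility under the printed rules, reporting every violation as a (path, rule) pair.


backward: COMPATIBLE []; forward: COMPATIBLE []

the writer's type comes first in each Session pair
backward analysis of Session with v2 as reader and v1 as writer:
  tier: no writer match
  map<string, int64> -> map<string, int64>, writer required: scores aligns to extras
  Audit -> Audit, writer optional: addr aligns to addr
  version: no writer match
  float64 -> float64, writer optional: height aligns to height
  writer tier: unknown to reader
  float64 -> float64, writer optional: addr.score aligns to addr.score
  int64 -> int64, writer optional: addr.seq aligns to addr.attempts
  bytes -> bytes, writer required: addr.avatar aligns to addr.avatar
  => backward verdict for Session: COMPATIBLE, no violations
forward analysis of Session with v1 as reader and v2 as writer:
  tier: no writer match
  map<string, int64> -> map<string, int64>, writer required: extras aligns to scores
  Audit -> Audit, writer optional: addr aligns to addr
  float64 -> float64, writer optional: height aligns to height
  writer tier: unknown to reader
  writer version: unknown to reader
  float64 -> float64, writer required: addr.score aligns to addr.score
  int64 -> int64, writer optional: addr.attempts aligns to addr.seq
  bytes -> bytes, writer optional: addr.avatar aligns to addr.avatar
  => forward verdict for Session: COMPATIBLE, no violations


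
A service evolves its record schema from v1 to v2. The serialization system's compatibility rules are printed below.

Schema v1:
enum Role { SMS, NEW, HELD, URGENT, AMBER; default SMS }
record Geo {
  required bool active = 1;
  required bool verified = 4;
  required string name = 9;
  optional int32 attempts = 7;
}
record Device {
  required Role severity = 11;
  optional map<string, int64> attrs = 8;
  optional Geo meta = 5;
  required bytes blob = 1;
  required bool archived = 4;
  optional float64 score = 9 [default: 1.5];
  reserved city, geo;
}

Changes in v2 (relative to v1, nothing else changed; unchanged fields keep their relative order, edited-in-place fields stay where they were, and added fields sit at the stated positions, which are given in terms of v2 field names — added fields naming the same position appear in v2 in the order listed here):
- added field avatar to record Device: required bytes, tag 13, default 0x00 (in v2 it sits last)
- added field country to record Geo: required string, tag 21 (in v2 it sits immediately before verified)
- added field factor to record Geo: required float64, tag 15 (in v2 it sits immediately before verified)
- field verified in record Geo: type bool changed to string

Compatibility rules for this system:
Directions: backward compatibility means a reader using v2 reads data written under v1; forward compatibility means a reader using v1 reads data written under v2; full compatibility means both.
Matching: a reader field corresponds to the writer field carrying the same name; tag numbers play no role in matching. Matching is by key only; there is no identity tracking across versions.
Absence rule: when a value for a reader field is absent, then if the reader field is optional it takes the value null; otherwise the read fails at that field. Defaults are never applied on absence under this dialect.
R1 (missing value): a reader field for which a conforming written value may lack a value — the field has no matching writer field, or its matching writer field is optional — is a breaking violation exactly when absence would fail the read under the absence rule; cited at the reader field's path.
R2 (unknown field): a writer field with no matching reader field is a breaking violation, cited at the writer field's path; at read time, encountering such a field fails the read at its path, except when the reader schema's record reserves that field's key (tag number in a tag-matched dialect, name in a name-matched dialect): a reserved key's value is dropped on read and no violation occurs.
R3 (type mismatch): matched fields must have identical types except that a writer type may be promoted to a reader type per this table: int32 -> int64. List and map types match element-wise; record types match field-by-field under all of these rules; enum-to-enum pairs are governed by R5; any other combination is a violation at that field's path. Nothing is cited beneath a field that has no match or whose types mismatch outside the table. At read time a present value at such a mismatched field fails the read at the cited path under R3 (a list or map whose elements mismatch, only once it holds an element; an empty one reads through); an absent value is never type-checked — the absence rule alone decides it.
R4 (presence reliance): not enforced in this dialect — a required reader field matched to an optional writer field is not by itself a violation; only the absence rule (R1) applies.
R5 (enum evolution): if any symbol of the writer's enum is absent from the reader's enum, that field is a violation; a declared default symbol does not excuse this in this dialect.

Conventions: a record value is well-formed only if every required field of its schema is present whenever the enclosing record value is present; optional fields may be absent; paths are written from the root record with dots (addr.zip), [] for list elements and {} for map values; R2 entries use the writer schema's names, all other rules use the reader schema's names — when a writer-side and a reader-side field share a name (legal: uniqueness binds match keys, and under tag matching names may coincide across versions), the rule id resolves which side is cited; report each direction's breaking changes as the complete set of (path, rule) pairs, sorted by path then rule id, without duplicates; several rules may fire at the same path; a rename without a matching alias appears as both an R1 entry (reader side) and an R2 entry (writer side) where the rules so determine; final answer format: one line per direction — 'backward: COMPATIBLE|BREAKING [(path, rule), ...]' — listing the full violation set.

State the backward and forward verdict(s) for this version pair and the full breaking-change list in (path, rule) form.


arrows below run writer -> reader for Device
backward pass over Device, reader schema v2, writer schema v1:
  writer required, Role -> Role: reader severity maps from writer severity
  writer optional, map<string, int64> -> map<string, int64>: reader attrs maps from writer attrs
  writer optional, Geo -> Geo: reader meta maps from writer meta
  writer required, bytes -> bytes: reader blob maps from writer blob
  writer required, bool -> bool: reader archived maps from writer archived
  writer optional, float64 -> float64: reader score maps from writer score
  avatar: no writer match
  writer required, bool -> bool: reader meta.active maps from writer meta.active
  meta.country: no writer match
  meta.factor: no writer match
  writer required, bool -> string: reader meta.verified maps from writer meta.verified
  writer required, string -> string: reader meta.name maps from writer meta.name
  writer optional, int32 -> int32: reader meta.attempts maps from writer meta.attempts
  R1 fires at avatar
  R1 fires at meta.country
  R1 fires at meta.factor
  R3 fires at meta.verified
  => backward: BREAKING (4)
forward pass over Device, reader schema v1, writer schema v2:
  writer required, Role -> Role: reader severity maps from writer severity
  writer optional, map<string, int64> -> map<string, int64>: reader attrs maps from writer attrs
  writer optional, Geo -> Geo: reader meta maps from writer meta
  writer required, bytes -> bytes: reader blob maps from writer blob
  writer required, bool -> bool: reader archived maps from writer archived
  writer optional, float64 -> float64: reader score maps from writer score
  leftover writer field: avatar
  writer required, bool -> bool: reader meta.active maps from writer meta.active
  writer required, string -> bool: reader meta.verified maps from writer meta.verified
  writer required, string -> string: reader meta.name maps from writer meta.name
  writer optional, int32 -> int32: reader meta.attempts maps from writer meta.attempts
  leftover writer field: meta.country
  leftover writer field: meta.factor
  R2 fires at avatar
  R2 fires at meta.country
  R2 fires at meta.factor
  R3 fires at meta.verified
  => forward: BREAKING (4)

backward: BREAKING [(avatar, R1), (meta.country, R1), (meta.factor, R1), (meta.verified, R3)]; forward: BREAKING [(avatar, R2), (meta.country, R2), (meta.factor, R2), (meta.verified, R3)]


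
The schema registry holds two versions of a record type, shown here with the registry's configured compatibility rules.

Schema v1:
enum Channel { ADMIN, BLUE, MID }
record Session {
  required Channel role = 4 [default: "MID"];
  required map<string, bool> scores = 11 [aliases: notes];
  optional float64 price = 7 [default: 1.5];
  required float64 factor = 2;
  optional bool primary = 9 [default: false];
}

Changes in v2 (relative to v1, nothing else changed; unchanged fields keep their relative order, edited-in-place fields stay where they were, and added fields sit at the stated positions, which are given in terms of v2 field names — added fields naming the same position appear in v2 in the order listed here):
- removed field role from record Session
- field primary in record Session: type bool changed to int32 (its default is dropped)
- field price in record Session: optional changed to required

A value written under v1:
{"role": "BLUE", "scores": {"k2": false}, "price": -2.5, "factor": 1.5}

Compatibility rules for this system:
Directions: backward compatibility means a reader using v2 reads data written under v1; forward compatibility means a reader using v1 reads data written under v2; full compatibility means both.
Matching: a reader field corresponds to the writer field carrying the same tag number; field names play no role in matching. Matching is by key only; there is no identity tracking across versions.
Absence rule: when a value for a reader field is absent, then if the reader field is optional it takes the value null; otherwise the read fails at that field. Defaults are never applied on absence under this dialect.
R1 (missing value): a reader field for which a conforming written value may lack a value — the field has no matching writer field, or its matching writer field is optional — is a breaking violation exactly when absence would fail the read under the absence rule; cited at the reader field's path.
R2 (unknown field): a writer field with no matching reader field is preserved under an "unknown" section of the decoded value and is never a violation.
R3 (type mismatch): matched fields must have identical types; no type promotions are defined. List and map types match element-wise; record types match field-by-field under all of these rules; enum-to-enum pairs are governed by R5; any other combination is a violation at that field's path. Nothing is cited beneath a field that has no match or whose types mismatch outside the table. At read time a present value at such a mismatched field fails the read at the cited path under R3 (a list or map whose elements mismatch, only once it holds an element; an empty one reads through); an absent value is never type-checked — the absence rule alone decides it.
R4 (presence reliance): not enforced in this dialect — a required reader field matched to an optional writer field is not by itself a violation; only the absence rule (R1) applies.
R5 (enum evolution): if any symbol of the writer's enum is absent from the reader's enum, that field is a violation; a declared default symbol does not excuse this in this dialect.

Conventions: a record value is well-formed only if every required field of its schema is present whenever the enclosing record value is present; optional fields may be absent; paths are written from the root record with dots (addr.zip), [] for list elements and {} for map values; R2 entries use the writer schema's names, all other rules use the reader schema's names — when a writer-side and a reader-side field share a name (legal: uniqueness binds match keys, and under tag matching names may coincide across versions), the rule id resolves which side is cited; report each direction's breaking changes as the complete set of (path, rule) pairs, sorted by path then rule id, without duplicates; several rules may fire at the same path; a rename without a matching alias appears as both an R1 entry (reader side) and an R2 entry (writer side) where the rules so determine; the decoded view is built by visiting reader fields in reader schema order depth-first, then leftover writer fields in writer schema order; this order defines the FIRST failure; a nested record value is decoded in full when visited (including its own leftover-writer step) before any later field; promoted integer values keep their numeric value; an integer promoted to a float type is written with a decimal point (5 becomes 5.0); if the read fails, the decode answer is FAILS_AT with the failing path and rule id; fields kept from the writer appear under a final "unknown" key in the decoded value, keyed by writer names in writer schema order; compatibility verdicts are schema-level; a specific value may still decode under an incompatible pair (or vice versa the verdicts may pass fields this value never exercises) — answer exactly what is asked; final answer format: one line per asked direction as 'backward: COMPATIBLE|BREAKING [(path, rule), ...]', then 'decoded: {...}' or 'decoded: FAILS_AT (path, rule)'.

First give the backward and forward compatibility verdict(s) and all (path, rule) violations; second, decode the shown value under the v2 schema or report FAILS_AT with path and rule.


backward: BREAKING [(price, R1), (primary, R3)]; forward: BREAKING [(primary, R3), (role, R1)]; decoded: {"scores": {"k2": false}, "price": -2.5, "factor": 1.5, "primary": null, "unknown": {"role": "BLUE"}}

arrows below run writer -> reader for Session
backward on Session — v2 reading data written by v1:
  writer required, map<string, bool> -> map<string, bool>: reader scores maps from writer scores
  writer optional, float64 -> float64: reader price maps from writer price
  writer required, float64 -> float64: reader factor maps from writer factor
  writer optional, bool -> int32: reader primary maps from writer primary
  leftover writer field: role
  rule R1 violated at price
  rule R3 violated at primary
  => 2 violation(s): backward is BREAKING for Session
forward on Session — v1 reading data written by v2:
  role: no writer match
  writer required, map<string, bool> -> map<string, bool>: reader scores maps from writer scores
  writer required, float64 -> float64: reader price maps from writer price
  writer required, float64 -> float64: reader factor maps from writer factor
  writer optional, int32 -> bool: reader primary maps from writer primary
  rule R3 violated at primary
  rule R1 violated at role
  => 2 violation(s): forward is BREAKING for Session
decode walk for Session under reader schema v2:
  scores := {"k2": false}
  price := -2.5
  factor := 1.5
  primary := null (missing; optional => null)
  writer role: kept under "unknown"
  => decoded: {"scores": {"k2": false}, "price": -2.5, "factor": 1.5, "primary": null, "unknown": {"role": "BLUE"}}


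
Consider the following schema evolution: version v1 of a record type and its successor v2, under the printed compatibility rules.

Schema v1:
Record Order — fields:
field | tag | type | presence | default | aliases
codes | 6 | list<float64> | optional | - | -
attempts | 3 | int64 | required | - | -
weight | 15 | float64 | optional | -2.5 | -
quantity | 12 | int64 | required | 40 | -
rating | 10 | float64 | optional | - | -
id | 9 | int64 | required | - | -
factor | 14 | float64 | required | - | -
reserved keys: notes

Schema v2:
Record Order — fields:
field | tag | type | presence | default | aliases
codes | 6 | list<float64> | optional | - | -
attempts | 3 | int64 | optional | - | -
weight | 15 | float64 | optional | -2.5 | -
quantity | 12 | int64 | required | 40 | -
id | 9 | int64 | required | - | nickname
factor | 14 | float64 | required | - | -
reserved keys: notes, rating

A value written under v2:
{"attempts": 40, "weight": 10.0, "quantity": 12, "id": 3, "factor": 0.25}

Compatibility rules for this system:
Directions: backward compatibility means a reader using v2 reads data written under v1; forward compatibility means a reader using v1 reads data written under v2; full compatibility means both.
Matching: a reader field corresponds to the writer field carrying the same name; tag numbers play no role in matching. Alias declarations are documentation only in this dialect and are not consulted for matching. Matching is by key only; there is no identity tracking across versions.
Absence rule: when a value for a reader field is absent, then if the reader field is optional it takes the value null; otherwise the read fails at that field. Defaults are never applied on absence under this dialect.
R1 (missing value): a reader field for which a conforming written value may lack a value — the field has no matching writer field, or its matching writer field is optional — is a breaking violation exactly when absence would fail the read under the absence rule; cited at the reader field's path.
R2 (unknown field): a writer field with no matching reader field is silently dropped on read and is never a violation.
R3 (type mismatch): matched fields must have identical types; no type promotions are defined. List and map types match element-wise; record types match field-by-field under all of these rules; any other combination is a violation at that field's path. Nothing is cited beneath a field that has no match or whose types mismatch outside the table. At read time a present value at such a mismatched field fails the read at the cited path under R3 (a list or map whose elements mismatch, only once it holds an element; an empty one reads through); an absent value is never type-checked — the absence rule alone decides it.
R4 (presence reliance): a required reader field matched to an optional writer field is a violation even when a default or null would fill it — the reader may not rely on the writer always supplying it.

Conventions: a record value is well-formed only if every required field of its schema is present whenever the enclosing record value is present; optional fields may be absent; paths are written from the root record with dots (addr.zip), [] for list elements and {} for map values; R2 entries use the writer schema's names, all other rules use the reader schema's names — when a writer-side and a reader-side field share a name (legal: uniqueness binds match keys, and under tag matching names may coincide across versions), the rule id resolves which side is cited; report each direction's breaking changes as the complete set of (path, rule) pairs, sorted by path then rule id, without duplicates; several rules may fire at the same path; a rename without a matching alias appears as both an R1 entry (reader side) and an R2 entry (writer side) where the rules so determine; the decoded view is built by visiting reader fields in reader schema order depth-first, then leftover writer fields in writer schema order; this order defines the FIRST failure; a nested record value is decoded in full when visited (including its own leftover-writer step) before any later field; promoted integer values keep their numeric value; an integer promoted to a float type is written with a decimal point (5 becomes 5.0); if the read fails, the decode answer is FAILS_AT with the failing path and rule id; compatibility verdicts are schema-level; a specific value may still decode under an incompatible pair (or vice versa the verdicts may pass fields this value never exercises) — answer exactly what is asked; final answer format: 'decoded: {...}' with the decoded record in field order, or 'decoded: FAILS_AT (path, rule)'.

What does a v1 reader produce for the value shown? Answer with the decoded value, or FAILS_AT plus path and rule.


decoded: {"codes": null, "attempts": 40, "weight": 10.0, "quantity": 12, "rating": null, "id": 3, "factor": 0.25}

in Order below, arrows point writer -> reader
decoding the Order value with the v1 reader:
  codes := null (not supplied -> null)
  attempts := 40
  weight := 10.0
  quantity := 12
  rating := null (not supplied -> null)
  id := 3
  factor := 0.25
  => decoded: {"codes": null, "attempts": 40, "weight": 10.0, "quantity": 12, "rating": null, "id": 3, "factor": 0.25}
remaining Order differences; none change what is asked:
  removed field rating from record Order (its key "rating" joins the reserved list) -> no rule fires on it and the decoded Order view is identical with or without it
  field attempts in record Order: required changed to optional -> schema-level compatibility only; this Order value's decode is unchanged


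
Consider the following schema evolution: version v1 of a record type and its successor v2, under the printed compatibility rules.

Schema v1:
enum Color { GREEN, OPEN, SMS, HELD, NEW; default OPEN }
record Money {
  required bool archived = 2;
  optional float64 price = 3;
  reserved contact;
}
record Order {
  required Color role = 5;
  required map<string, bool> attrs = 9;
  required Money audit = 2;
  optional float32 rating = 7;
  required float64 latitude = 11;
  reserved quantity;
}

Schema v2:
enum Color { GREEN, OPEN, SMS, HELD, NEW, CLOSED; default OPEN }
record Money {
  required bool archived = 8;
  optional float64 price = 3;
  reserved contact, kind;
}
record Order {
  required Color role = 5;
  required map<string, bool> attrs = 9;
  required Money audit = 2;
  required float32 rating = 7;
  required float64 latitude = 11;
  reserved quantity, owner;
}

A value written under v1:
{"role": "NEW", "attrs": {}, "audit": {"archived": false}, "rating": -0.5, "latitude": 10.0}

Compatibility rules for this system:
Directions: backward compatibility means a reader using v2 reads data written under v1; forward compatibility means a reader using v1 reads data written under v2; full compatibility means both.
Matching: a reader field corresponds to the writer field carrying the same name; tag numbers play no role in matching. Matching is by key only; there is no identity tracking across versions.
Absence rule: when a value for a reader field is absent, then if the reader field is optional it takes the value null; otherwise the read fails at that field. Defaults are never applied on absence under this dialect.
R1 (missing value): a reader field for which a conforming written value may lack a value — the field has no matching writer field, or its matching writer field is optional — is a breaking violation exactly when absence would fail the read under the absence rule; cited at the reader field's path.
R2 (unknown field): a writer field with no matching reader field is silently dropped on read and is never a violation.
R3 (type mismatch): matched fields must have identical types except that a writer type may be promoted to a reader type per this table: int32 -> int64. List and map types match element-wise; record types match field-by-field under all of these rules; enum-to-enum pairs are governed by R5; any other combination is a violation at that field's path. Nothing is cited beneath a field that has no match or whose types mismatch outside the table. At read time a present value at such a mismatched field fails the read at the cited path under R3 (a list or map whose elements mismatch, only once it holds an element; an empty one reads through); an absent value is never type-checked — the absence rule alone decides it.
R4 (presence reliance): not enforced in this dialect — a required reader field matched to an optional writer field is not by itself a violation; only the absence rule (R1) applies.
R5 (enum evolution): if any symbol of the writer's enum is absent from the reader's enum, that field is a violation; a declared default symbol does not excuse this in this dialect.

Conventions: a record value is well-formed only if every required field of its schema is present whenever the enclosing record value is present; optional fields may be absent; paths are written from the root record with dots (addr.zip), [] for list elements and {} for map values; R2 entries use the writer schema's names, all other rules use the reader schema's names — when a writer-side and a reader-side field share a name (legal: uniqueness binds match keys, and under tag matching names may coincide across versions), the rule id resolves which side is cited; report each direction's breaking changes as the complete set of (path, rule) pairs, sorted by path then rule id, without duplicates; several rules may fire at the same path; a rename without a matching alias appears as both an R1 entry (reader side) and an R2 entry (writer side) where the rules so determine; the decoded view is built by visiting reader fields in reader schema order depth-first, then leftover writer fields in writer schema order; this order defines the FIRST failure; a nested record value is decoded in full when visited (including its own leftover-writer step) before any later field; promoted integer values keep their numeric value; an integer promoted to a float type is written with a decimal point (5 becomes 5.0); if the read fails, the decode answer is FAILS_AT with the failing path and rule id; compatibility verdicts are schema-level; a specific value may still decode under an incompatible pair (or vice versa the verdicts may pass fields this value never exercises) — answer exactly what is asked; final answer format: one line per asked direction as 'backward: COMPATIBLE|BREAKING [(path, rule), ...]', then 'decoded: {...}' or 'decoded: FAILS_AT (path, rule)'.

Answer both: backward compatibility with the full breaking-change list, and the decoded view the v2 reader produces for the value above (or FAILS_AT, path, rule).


arrows below run writer -> reader for Order
checking backward for Order: reader v2 against writer v1:
  role: Color -> Color, writer required; from role
  attrs: map<string, bool> -> map<string, bool>, writer required; from attrs
  audit: Money -> Money, writer required; from audit
  rating: float32 -> float32, writer optional; from rating
  latitude: float64 -> float64, writer required; from latitude
  audit.archived: bool -> bool, writer required; from audit.archived
  audit.price: float64 -> float64, writer optional; from audit.price
  R1 fires at rating
  => backward verdict for Order: BREAKING, 1 violation(s)
migrating the Order value to v2:
  role := "NEW"
  attrs := {}
  audit.archived := false
  audit.price := null (not supplied -> null)
  rating := -0.5
  latitude := 10.0
  => decoded: {"role": "NEW", "attrs": {}, "audit": {"archived": false, "price": null}, "rating": -0.5, "latitude": 10.0}
ruling out the remaining Order differences:
  field archived in record Money: tag 2 changed to 8 -> fires no rule on Order, leaving the asked answer as it is
  enum Color (field role in record Order): symbol CLOSED added -> affects forward compatibility only, which is not asked

backward: BREAKING [(rating, R1)]; decoded: {"role": "NEW", "attrs": {}, "audit": {"archived": false, "price": null}, "rating": -0.5, "latitude": 10.0}
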